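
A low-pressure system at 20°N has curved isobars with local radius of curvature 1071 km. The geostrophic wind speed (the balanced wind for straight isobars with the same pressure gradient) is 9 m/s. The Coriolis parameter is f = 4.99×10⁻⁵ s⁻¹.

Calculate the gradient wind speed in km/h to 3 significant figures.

Around a low, centrifugal force acts outward with Coriolis, so pressure-gradient force balances both:
(1/ρ)|∂P/∂n| = fV + V²/R  →  V² + fR·V − fR·V_g = 0
With fR = 4.99×10⁻⁵ × 1071×10³ m = 53.4 m/s:
V = [−fR + √((fR)² + 4 fR V_g)]/2 = [−53.4 + √(53.4² + 4×53.4×9)]/2 = 7.85 m/s
Subgeostrophic (V < V_g = 9 m/s), as expected around a low.
Converting: 7.85 m/s × 3.6 = 28.3 km/h

28.3 km/h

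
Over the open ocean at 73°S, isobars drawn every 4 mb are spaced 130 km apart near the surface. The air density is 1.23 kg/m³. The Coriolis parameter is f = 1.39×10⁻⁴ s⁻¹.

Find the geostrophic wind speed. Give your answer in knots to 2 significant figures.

35 knots

Pressure gradient: |∂P/∂n| = 400 Pa / 130000 m = 3.08×10⁻³ Pa/m
Geostrophic balance (pressure-gradient force = Coriolis force):
V_g = (1/(fρ)) |∂P/∂n| = 3.08×10⁻³ / (1.39×10⁻⁴ × 1.23) = 18.0 m/s
Converting: 18.0 m/s × 1.944 = 35 knots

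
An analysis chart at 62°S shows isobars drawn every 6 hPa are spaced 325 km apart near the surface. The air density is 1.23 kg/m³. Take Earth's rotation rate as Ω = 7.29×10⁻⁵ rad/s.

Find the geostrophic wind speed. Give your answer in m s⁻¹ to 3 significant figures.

11.7 m s⁻¹

Coriolis parameter at 62°S:
f = 2Ω sin φ = 2 × 7.29×10⁻⁵ × sin 62° = 1.29×10⁻⁴ s⁻¹
Pressure gradient: |∂P/∂n| = 600 Pa / 325000 m = 1.85×10⁻³ Pa/m
Geostrophic balance (pressure-gradient force = Coriolis force):
V_g = (1/(fρ)) |∂P/∂n| = 1.85×10⁻³ / (1.29×10⁻⁴ × 1.23) = 11.7 m/s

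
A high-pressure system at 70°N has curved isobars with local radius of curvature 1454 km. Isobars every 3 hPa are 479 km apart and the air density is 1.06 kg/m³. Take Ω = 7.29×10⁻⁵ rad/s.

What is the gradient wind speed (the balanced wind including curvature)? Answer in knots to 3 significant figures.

Coriolis parameter at 70°N:
f = 2Ω sin φ = 2 × 7.29×10⁻⁵ × sin 70° = 1.37×10⁻⁴ s⁻¹
Pressure gradient: |∂P/∂n| = 300 Pa / 479000 m = 6.26×10⁻⁴ Pa/m
Geostrophic speed: V_g = |∂P/∂n|/(fρ) = 6.26×10⁻⁴/(1.37×10⁻⁴ × 1.06) = 4.31 m/s
Around a high, pressure-gradient force acts outward with centrifugal, so Coriolis balances both:
fV = (1/ρ)|∂P/∂n| + V²/R  →  V² − fR·V + fR·V_g = 0
With fR = 1.37×10⁻⁴ × 1454×10³ m = 199 m/s:
V = [fR − √((fR)² − 4 fR V_g)]/2 = [199 − √(199² − 4×199×4.31)]/2 = 4.41 m/s
Supergeostrophic (V > V_g = 4.31 m/s), as expected around a high.
Converting: 4.41 m/s × 1.944 = 8.57 knots

8.57 knots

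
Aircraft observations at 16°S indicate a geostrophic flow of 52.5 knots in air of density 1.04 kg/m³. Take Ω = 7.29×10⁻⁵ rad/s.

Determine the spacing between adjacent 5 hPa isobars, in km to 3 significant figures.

Coriolis parameter at 16°S:
f = 2Ω sin φ = 2 × 7.29×10⁻⁵ × sin 16° = 4.02×10⁻⁵ s⁻¹
Wind speed in SI: 52.5 knots = 27.0 m/s
Geostrophic balance rearranged: |∂P/∂n| = f ρ V_g
|∂P/∂n| = 4.02×10⁻⁵ × 1.04 × 27.0 = 1.13×10⁻³ Pa/m
Isobar spacing: Δn = ΔP/|∂P/∂n| = 500 Pa / 1.13×10⁻³ Pa/m = 442939 m ≈ 443 km

443 km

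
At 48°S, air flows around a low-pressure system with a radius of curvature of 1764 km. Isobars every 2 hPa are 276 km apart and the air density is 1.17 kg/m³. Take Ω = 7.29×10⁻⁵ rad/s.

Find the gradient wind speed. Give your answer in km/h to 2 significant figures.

20 km/h

Coriolis parameter at 48°S:
f = 2Ω sin φ = 2 × 7.29×10⁻⁵ × sin 48° = 1.08×10⁻⁴ s⁻¹
Pressure gradient: |∂P/∂n| = 200 Pa / 276000 m = 7.25×10⁻⁴ Pa/m
Geostrophic speed: V_g = |∂P/∂n|/(fρ) = 7.25×10⁻⁴/(1.08×10⁻⁴ × 1.17) = 5.72 m/s
Around a low, centrifugal force acts outward with Coriolis, so pressure-gradient force balances both:
(1/ρ)|∂P/∂n| = fV + V²/R  →  V² + fR·V − fR·V_g = 0
With fR = 1.08×10⁻⁴ × 1764×10³ m = 191 m/s:
V = [−fR + √((fR)² + 4 fR V_g)]/2 = [−191 + √(191² + 4×191×5.72)]/2 = 5.55 m/s
Subgeostrophic (V < V_g = 5.72 m/s), as expected around a low.
Converting: 5.55 m/s × 3.6 = 20 km/h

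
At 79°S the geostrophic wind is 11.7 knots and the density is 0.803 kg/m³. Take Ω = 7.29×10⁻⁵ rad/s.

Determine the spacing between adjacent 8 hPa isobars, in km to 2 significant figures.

1200 km

Coriolis parameter at 79°S:
f = 2Ω sin φ = 2 × 7.29×10⁻⁵ × sin 79° = 1.43×10⁻⁴ s⁻¹
Wind speed in SI: 11.7 knots = 6.02 m/s
Geostrophic balance rearranged: |∂P/∂n| = f ρ V_g
|∂P/∂n| = 1.43×10⁻⁴ × 0.803 × 6.02 = 6.92×10⁻⁴ Pa/m
Isobar spacing: Δn = ΔP/|∂P/∂n| = 800 Pa / 6.92×10⁻⁴ Pa/m = 1156502 m ≈ 1200 km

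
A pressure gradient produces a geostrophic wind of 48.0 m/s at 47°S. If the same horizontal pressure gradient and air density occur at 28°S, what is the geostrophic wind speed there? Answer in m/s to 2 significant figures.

75 m/s

With the same pressure gradient and density, V_g ∝ 1/f ∝ 1/sin φ.
V₂ = V₁ · sin φ₁ / sin φ₂ = 48.0 × sin 47° / sin 28°
V₂ = 48.0 × 0.7314/0.4695 = 75 m/s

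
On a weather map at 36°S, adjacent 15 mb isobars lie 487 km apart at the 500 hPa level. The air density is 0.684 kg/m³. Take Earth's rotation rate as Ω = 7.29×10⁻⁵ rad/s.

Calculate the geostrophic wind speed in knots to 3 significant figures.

102 knots

Coriolis parameter at 36°S:
f = 2Ω sin φ = 2 × 7.29×10⁻⁵ × sin 36° = 8.57×10⁻⁵ s⁻¹
Pressure gradient: |∂P/∂n| = 1500 Pa / 487000 m = 3.08×10⁻³ Pa/m
Geostrophic balance (pressure-gradient force = Coriolis force):
V_g = (1/(fρ)) |∂P/∂n| = 3.08×10⁻³ / (8.57×10⁻⁵ × 0.684) = 52.5 m/s
Converting: 52.5 m/s × 1.944 = 102 knots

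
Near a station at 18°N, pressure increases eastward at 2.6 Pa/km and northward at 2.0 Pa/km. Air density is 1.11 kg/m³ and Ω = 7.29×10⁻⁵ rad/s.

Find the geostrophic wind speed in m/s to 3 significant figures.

65.6 m/s

Coriolis parameter at 18°N:
f = 2Ω sin φ = 2 × 7.29×10⁻⁵ × sin 18° = 4.51×10⁻⁵ s⁻¹
Component geostrophic relations (x east, y north):
u_g = −(1/(fρ)) ∂P/∂y,  v_g = (1/(fρ)) ∂P/∂x
u_g = −(2.0×10⁻³)/(4.51×10⁻⁵ × 1.11) = −40.0 m/s;  v_g = (2.6×10⁻³)/(4.51×10⁻⁵ × 1.11) = 52.0 m/s
|V_g| = √(u_g² + v_g²) = 65.6 m/s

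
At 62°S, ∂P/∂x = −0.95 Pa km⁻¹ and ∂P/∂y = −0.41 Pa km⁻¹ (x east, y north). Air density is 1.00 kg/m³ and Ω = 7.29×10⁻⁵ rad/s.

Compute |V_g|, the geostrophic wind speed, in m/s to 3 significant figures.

8.04 m/s

Coriolis parameter at 62°S:
f = 2Ω sin φ = 2 × 7.29×10⁻⁵ × sin 62° = 1.29×10⁻⁴ s⁻¹
In the Southern Hemisphere f is negative: f = −1.29×10⁻⁴ s⁻¹.
Component geostrophic relations (x east, y north):
u_g = −(1/(fρ)) ∂P/∂y,  v_g = (1/(fρ)) ∂P/∂x
u_g = −(−0.41×10⁻³)/(−1.29×10⁻⁴ × 1.00) = −3.18 m/s;  v_g = (−0.95×10⁻³)/(−1.29×10⁻⁴ × 1.00) = 7.38 m/s
|V_g| = √(u_g² + v_g²) = 8.04 m/s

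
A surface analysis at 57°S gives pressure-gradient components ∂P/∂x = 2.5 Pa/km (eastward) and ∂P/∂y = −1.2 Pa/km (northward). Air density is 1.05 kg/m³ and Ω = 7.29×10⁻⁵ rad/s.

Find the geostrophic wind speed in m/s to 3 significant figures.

Coriolis parameter at 57°S:
f = 2Ω sin φ = 2 × 7.29×10⁻⁵ × sin 57° = 1.22×10⁻⁴ s⁻¹
In the Southern Hemisphere f is negative: f = −1.22×10⁻⁴ s⁻¹.
Component geostrophic relations (x east, y north):
u_g = −(1/(fρ)) ∂P/∂y,  v_g = (1/(fρ)) ∂P/∂x
u_g = −(−1.2×10⁻³)/(−1.22×10⁻⁴ × 1.05) = −9.35 m/s;  v_g = (2.5×10⁻³)/(−1.22×10⁻⁴ × 1.05) = −19.5 m/s
|V_g| = √(u_g² + v_g²) = 21.6 m/s

21.6 m/s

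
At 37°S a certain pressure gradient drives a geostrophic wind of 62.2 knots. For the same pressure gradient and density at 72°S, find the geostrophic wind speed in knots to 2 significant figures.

39 knots

With the same pressure gradient and density, V_g ∝ 1/f ∝ 1/sin φ.
V₂ = V₁ · sin φ₁ / sin φ₂ = 62.2 × sin 37° / sin 72°
V₂ = 62.2 × 0.6018/0.9511 = 39 knots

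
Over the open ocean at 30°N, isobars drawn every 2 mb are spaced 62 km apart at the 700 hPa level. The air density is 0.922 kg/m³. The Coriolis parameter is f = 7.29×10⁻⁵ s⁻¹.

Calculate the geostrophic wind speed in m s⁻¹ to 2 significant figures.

48 m s⁻¹

Pressure gradient: |∂P/∂n| = 200 Pa / 62000 m = 3.23×10⁻³ Pa/m
Geostrophic balance (pressure-gradient force = Coriolis force):
V_g = (1/(fρ)) |∂P/∂n| = 3.23×10⁻³ / (7.29×10⁻⁵ × 0.922) = 48.0 m/s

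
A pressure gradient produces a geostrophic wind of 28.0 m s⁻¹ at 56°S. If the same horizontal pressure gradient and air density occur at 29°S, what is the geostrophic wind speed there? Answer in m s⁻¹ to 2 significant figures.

With the same pressure gradient and density, V_g ∝ 1/f ∝ 1/sin φ.
V₂ = V₁ · sin φ₁ / sin φ₂ = 28.0 × sin 56° / sin 29°
V₂ = 28.0 × 0.8290/0.4848 = 48 m s⁻¹

48 m s⁻¹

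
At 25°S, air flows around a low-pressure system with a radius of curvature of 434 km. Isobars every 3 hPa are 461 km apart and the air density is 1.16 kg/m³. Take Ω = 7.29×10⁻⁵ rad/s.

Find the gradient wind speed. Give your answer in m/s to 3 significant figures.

7.18 m/s

Coriolis parameter at 25°S:
f = 2Ω sin φ = 2 × 7.29×10⁻⁵ × sin 25° = 6.16×10⁻⁵ s⁻¹
Pressure gradient: |∂P/∂n| = 300 Pa / 461000 m = 6.51×10⁻⁴ Pa/m
Geostrophic speed: V_g = |∂P/∂n|/(fρ) = 6.51×10⁻⁴/(6.16×10⁻⁵ × 1.16) = 9.10 m/s
Around a low, centrifugal force acts outward with Coriolis, so pressure-gradient force balances both:
(1/ρ)|∂P/∂n| = fV + V²/R  →  V² + fR·V − fR·V_g = 0
With fR = 6.16×10⁻⁵ × 434×10³ m = 26.7 m/s:
V = [−fR + √((fR)² + 4 fR V_g)]/2 = [−26.7 + √(26.7² + 4×26.7×9.1)]/2 = 7.18 m/s
Subgeostrophic (V < V_g = 9.1 m/s), as expected around a low.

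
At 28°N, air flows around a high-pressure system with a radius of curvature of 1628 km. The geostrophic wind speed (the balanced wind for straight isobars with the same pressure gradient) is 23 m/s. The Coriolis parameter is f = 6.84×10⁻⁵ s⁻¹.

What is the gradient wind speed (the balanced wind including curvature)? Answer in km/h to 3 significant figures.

117 km/h

Around a high, pressure-gradient force acts outward with centrifugal, so Coriolis balances both:
fV = (1/ρ)|∂P/∂n| + V²/R  →  V² − fR·V + fR·V_g = 0
With fR = 6.84×10⁻⁵ × 1628×10³ m = 111 m/s:
V = [fR − √((fR)² − 4 fR V_g)]/2 = [111 − √(111² − 4×111×23)]/2 = 32.5 m/s
Supergeostrophic (V > V_g = 23 m/s), as expected around a high.
Converting: 32.5 m/s × 3.6 = 117 km/h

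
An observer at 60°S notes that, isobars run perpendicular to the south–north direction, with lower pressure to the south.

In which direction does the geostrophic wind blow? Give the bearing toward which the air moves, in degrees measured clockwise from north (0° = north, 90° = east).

090°

The pressure-gradient force points toward the south (bearing 180°).
Geostrophic balance: in the Southern Hemisphere the Coriolis force deflects motion to the left, so the geostrophic wind blows 90° to the left of the pressure-gradient force (low pressure on the right).
Rotating 180° by 90° counterclockwise gives 090° — the wind blows toward the east.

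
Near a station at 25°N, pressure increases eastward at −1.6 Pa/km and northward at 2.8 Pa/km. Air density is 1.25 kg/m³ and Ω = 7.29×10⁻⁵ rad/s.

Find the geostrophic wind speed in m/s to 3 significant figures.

Coriolis parameter at 25°N:
f = 2Ω sin φ = 2 × 7.29×10⁻⁵ × sin 25° = 6.16×10⁻⁵ s⁻¹
Component geostrophic relations (x east, y north):
u_g = −(1/(fρ)) ∂P/∂y,  v_g = (1/(fρ)) ∂P/∂x
u_g = −(2.8×10⁻³)/(6.16×10⁻⁵ × 1.25) = −36.4 m/s;  v_g = (−1.6×10⁻³)/(6.16×10⁻⁵ × 1.25) = −20.8 m/s
|V_g| = √(u_g² + v_g²) = 41.9 m/s

41.9 m/s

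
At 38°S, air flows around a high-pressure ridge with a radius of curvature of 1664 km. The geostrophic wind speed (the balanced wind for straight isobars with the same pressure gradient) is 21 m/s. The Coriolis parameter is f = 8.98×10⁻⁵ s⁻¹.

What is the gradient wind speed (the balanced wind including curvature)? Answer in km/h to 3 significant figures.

Around a high, pressure-gradient force acts outward with centrifugal, so Coriolis balances both:
fV = (1/ρ)|∂P/∂n| + V²/R  →  V² − fR·V + fR·V_g = 0
With fR = 8.98×10⁻⁵ × 1664×10³ m = 149 m/s:
V = [fR − √((fR)² − 4 fR V_g)]/2 = [149 − √(149² − 4×149×21)]/2 = 25.3 m/s
Supergeostrophic (V > V_g = 21 m/s), as expected around a high.
Converting: 25.3 m/s × 3.6 = 91.0 km/h

91.0 km/h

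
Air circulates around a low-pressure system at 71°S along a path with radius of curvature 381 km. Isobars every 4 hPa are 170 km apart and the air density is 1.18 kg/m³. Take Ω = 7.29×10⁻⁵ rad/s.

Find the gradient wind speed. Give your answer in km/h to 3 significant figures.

Coriolis parameter at 71°S:
f = 2Ω sin φ = 2 × 7.29×10⁻⁵ × sin 71° = 1.38×10⁻⁴ s⁻¹
Pressure gradient: |∂P/∂n| = 400 Pa / 170000 m = 2.35×10⁻³ Pa/m
Geostrophic speed: V_g = |∂P/∂n|/(fρ) = 2.35×10⁻³/(1.38×10⁻⁴ × 1.18) = 14.5 m/s
Around a low, centrifugal force acts outward with Coriolis, so pressure-gradient force balances both:
(1/ρ)|∂P/∂n| = fV + V²/R  →  V² + fR·V − fR·V_g = 0
With fR = 1.38×10⁻⁴ × 381×10³ m = 52.5 m/s:
V = [−fR + √((fR)² + 4 fR V_g)]/2 = [−52.5 + √(52.5² + 4×52.5×14.5)]/2 = 11.8 m/s
Subgeostrophic (V < V_g = 14.5 m/s), as expected around a low.
Converting: 11.8 m/s × 3.6 = 42.5 km/h

42.5 km/h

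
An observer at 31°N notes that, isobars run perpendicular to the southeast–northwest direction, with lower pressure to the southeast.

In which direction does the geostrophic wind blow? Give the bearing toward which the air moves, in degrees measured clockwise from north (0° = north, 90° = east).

225°

The pressure-gradient force points toward the southeast (bearing 135°).
Geostrophic balance: in the Northern Hemisphere the Coriolis force deflects motion to the right, so the geostrophic wind blows 90° to the right of the pressure-gradient force (low pressure on the left).
Rotating 135° by 90° clockwise gives 225° — the wind blows toward the southwest.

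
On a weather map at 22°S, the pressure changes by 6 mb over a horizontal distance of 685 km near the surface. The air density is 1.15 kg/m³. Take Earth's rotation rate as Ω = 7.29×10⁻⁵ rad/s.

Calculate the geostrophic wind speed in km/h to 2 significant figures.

Coriolis parameter at 22°S:
f = 2Ω sin φ = 2 × 7.29×10⁻⁵ × sin 22° = 5.46×10⁻⁵ s⁻¹
Pressure gradient: |∂P/∂n| = 600 Pa / 685000 m = 8.76×10⁻⁴ Pa/m
Geostrophic balance (pressure-gradient force = Coriolis force):
V_g = (1/(fρ)) |∂P/∂n| = 8.76×10⁻⁴ / (5.46×10⁻⁵ × 1.15) = 13.9 m/s
Converting: 13.9 m/s × 3.6 = 50 km/h

50 km/h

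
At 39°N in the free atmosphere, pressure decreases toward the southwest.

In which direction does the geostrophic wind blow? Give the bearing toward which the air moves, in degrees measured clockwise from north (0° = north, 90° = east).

315°

The pressure-gradient force points toward the southwest (bearing 225°).
Geostrophic balance: in the Northern Hemisphere the Coriolis force deflects motion to the right, so the geostrophic wind blows 90° to the right of the pressure-gradient force (low pressure on the left).
Rotating 225° by 90° clockwise gives 315° — the wind blows toward the northwest.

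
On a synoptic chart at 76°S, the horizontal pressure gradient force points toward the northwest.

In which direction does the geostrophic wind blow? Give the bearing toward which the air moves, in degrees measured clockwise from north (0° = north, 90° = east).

The pressure-gradient force points toward the northwest (bearing 315°).
Geostrophic balance: in the Southern Hemisphere the Coriolis force deflects motion to the left, so the geostrophic wind blows 90° to the left of the pressure-gradient force (low pressure on the right).
Rotating 315° by 90° counterclockwise gives 225° — the wind blows toward the southwest.

225°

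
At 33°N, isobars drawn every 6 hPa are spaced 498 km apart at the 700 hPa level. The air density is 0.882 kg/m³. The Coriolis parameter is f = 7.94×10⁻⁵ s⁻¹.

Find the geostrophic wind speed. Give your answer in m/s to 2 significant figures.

Pressure gradient: |∂P/∂n| = 600 Pa / 498000 m = 1.20×10⁻³ Pa/m
Geostrophic balance (pressure-gradient force = Coriolis force):
V_g = (1/(fρ)) |∂P/∂n| = 1.20×10⁻³ / (7.94×10⁻⁵ × 0.882) = 17.2 m/s

17 m/s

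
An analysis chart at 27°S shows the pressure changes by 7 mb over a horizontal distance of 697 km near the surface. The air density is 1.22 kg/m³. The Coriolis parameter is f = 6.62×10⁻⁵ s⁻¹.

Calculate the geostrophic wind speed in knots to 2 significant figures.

Pressure gradient: |∂P/∂n| = 700 Pa / 697000 m = 1.00×10⁻³ Pa/m
Geostrophic balance (pressure-gradient force = Coriolis force):
V_g = (1/(fρ)) |∂P/∂n| = 1.00×10⁻³ / (6.62×10⁻⁵ × 1.22) = 12.4 m/s
Converting: 12.4 m/s × 1.944 = 24 knots

24 knots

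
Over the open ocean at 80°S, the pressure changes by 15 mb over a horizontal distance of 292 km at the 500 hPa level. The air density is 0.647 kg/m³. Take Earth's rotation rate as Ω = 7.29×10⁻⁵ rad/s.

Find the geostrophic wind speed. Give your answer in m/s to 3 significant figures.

55.3 m/s

Coriolis parameter at 80°S:
f = 2Ω sin φ = 2 × 7.29×10⁻⁵ × sin 80° = 1.44×10⁻⁴ s⁻¹
Pressure gradient: |∂P/∂n| = 1500 Pa / 292000 m = 5.14×10⁻³ Pa/m
Geostrophic balance (pressure-gradient force = Coriolis force):
V_g = (1/(fρ)) |∂P/∂n| = 5.14×10⁻³ / (1.44×10⁻⁴ × 0.647) = 55.3 m/s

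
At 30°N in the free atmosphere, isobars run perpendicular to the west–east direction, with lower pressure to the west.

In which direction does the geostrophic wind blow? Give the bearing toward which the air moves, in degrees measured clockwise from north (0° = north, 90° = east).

The pressure-gradient force points toward the west (bearing 270°).
Geostrophic balance: in the Northern Hemisphere the Coriolis force deflects motion to the right, so the geostrophic wind blows 90° to the right of the pressure-gradient force (low pressure on the left).
Rotating 270° by 90° clockwise gives 000° — the wind blows toward the north.

000°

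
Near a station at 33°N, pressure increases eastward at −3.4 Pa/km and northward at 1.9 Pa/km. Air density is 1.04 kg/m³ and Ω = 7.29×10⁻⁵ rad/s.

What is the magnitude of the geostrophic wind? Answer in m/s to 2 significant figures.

47 m/s

Coriolis parameter at 33°N:
f = 2Ω sin φ = 2 × 7.29×10⁻⁵ × sin 33° = 7.94×10⁻⁵ s⁻¹
Component geostrophic relations (x east, y north):
u_g = −(1/(fρ)) ∂P/∂y,  v_g = (1/(fρ)) ∂P/∂x
u_g = −(1.9×10⁻³)/(7.94×10⁻⁵ × 1.04) = −23.0 m/s;  v_g = (−3.4×10⁻³)/(7.94×10⁻⁵ × 1.04) = −41.2 m/s
|V_g| = √(u_g² + v_g²) = 47.2 m/s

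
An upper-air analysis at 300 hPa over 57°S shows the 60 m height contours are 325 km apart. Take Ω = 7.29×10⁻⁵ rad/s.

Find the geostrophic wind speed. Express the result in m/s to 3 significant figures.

Coriolis parameter at 57°S:
f = 2Ω sin φ = 2 × 7.29×10⁻⁵ × sin 57° = 1.22×10⁻⁴ s⁻¹
Height gradient: |∂Z/∂n| = 60 m / 325000 m = 1.85×10⁻⁴
On a pressure surface, geostrophic balance gives V_g = (g/f)|∂Z/∂n|:
V_g = 9.81 × 1.85×10⁻⁴ / 1.22×10⁻⁴ = 14.8 m/s

14.8 m/s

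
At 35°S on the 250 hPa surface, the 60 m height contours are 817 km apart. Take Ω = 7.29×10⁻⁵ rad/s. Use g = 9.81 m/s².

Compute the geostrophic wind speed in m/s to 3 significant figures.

Coriolis parameter at 35°S:
f = 2Ω sin φ = 2 × 7.29×10⁻⁵ × sin 35° = 8.36×10⁻⁵ s⁻¹
Height gradient: |∂Z/∂n| = 60 m / 817000 m = 7.34×10⁻⁵
On a pressure surface, geostrophic balance gives V_g = (g/f)|∂Z/∂n|:
V_g = 9.81 × 7.34×10⁻⁵ / 8.36×10⁻⁵ = 8.61 m/s

8.61 m/s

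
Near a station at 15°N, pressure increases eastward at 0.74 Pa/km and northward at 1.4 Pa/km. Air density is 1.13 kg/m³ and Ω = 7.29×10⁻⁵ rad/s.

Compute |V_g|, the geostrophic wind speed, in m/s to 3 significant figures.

Coriolis parameter at 15°N:
f = 2Ω sin φ = 2 × 7.29×10⁻⁵ × sin 15° = 3.77×10⁻⁵ s⁻¹
Component geostrophic relations (x east, y north):
u_g = −(1/(fρ)) ∂P/∂y,  v_g = (1/(fρ)) ∂P/∂x
u_g = −(1.4×10⁻³)/(3.77×10⁻⁵ × 1.13) = −32.8 m/s;  v_g = (0.74×10⁻³)/(3.77×10⁻⁵ × 1.13) = 17.4 m/s
|V_g| = √(u_g² + v_g²) = 37.1 m/s

37.1 m/s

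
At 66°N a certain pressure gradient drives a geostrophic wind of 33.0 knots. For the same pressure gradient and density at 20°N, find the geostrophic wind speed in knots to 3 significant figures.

88.1 knots

With the same pressure gradient and density, V_g ∝ 1/f ∝ 1/sin φ.
V₂ = V₁ · sin φ₁ / sin φ₂ = 33.0 × sin 66° / sin 20°
V₂ = 33.0 × 0.9135/0.3420 = 88.1 knots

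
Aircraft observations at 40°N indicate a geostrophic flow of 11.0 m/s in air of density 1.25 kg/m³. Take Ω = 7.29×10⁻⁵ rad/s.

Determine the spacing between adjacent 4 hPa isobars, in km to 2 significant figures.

310 km

Coriolis parameter at 40°N:
f = 2Ω sin φ = 2 × 7.29×10⁻⁵ × sin 40° = 9.37×10⁻⁵ s⁻¹
Geostrophic balance rearranged: |∂P/∂n| = f ρ V_g
|∂P/∂n| = 9.37×10⁻⁵ × 1.25 × 11.0 = 1.29×10⁻³ Pa/m
Isobar spacing: Δn = ΔP/|∂P/∂n| = 400 Pa / 1.29×10⁻³ Pa/m = 310408 m ≈ 310 km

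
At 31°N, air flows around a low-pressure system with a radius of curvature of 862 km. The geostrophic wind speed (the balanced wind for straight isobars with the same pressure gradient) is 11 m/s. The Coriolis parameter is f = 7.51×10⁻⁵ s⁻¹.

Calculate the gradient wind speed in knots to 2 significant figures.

19 knots

Around a low, centrifugal force acts outward with Coriolis, so pressure-gradient force balances both:
(1/ρ)|∂P/∂n| = fV + V²/R  →  V² + fR·V − fR·V_g = 0
With fR = 7.51×10⁻⁵ × 862×10³ m = 64.7 m/s:
V = [−fR + √((fR)² + 4 fR V_g)]/2 = [−64.7 + √(64.7² + 4×64.7×11)]/2 = 9.58 m/s
Subgeostrophic (V < V_g = 11 m/s), as expected around a low.
Converting: 9.58 m/s × 1.944 = 19 knots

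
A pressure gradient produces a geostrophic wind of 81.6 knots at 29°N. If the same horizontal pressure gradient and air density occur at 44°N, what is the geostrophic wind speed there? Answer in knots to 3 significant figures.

56.9 knots

With the same pressure gradient and density, V_g ∝ 1/f ∝ 1/sin φ.
V₂ = V₁ · sin φ₁ / sin φ₂ = 81.6 × sin 29° / sin 44°
V₂ = 81.6 × 0.4848/0.6947 = 56.9 knots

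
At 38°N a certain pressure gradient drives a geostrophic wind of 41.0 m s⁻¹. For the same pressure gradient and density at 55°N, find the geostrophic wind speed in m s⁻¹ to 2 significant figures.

31 m s⁻¹

With the same pressure gradient and density, V_g ∝ 1/f ∝ 1/sin φ.
V₂ = V₁ · sin φ₁ / sin φ₂ = 41.0 × sin 38° / sin 55°
V₂ = 41.0 × 0.6157/0.8192 = 31 m s⁻¹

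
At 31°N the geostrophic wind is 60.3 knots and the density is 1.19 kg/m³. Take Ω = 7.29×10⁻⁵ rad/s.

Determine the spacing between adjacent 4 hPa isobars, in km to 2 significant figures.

Coriolis parameter at 31°N:
f = 2Ω sin φ = 2 × 7.29×10⁻⁵ × sin 31° = 7.51×10⁻⁵ s⁻¹
Wind speed in SI: 60.3 knots = 31.0 m/s
Geostrophic balance rearranged: |∂P/∂n| = f ρ V_g
|∂P/∂n| = 7.51×10⁻⁵ × 1.19 × 31.0 = 2.77×10⁻³ Pa/m
Isobar spacing: Δn = ΔP/|∂P/∂n| = 400 Pa / 2.77×10⁻³ Pa/m = 144298 m ≈ 140 km

140 km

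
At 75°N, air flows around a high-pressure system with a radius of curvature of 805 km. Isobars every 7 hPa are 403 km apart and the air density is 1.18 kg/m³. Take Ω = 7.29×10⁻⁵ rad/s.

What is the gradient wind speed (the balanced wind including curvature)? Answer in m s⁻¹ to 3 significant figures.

Coriolis parameter at 75°N:
f = 2Ω sin φ = 2 × 7.29×10⁻⁵ × sin 75° = 1.41×10⁻⁴ s⁻¹
Pressure gradient: |∂P/∂n| = 700 Pa / 403000 m = 1.74×10⁻³ Pa/m
Geostrophic speed: V_g = |∂P/∂n|/(fρ) = 1.74×10⁻³/(1.41×10⁻⁴ × 1.18) = 10.5 m/s
Around a high, pressure-gradient force acts outward with centrifugal, so Coriolis balances both:
fV = (1/ρ)|∂P/∂n| + V²/R  →  V² − fR·V + fR·V_g = 0
With fR = 1.41×10⁻⁴ × 805×10³ m = 113 m/s:
V = [fR − √((fR)² − 4 fR V_g)]/2 = [113 − √(113² − 4×113×10.5)]/2 = 11.6 m/s
Supergeostrophic (V > V_g = 10.5 m/s), as expected around a high.

11.6 m s⁻¹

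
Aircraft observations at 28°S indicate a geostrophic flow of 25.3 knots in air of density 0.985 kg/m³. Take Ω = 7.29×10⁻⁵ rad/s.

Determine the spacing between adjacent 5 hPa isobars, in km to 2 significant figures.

570 km

Coriolis parameter at 28°S:
f = 2Ω sin φ = 2 × 7.29×10⁻⁵ × sin 28° = 6.84×10⁻⁵ s⁻¹
Wind speed in SI: 25.3 knots = 13.0 m/s
Geostrophic balance rearranged: |∂P/∂n| = f ρ V_g
|∂P/∂n| = 6.84×10⁻⁵ × 0.985 × 13.0 = 8.78×10⁻⁴ Pa/m
Isobar spacing: Δn = ΔP/|∂P/∂n| = 500 Pa / 8.78×10⁻⁴ Pa/m = 569781 m ≈ 570 km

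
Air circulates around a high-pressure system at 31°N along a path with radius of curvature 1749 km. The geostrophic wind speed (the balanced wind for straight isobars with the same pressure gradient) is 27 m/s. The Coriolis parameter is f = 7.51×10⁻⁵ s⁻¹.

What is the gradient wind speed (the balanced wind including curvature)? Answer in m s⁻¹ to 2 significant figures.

38 m s⁻¹

Around a high, pressure-gradient force acts outward with centrifugal, so Coriolis balances both:
fV = (1/ρ)|∂P/∂n| + V²/R  →  V² − fR·V + fR·V_g = 0
With fR = 7.51×10⁻⁵ × 1749×10³ m = 131 m/s:
V = [fR − √((fR)² − 4 fR V_g)]/2 = [131 − √(131² − 4×131×27)]/2 = 38 m/s
Supergeostrophic (V > V_g = 27 m/s), as expected around a high.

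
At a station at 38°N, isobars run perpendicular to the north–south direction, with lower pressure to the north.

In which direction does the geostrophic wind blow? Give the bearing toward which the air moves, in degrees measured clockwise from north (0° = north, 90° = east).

The pressure-gradient force points toward the north (bearing 000°).
Geostrophic balance: in the Northern Hemisphere the Coriolis force deflects motion to the right, so the geostrophic wind blows 90° to the right of the pressure-gradient force (low pressure on the left).
Rotating 000° by 90° clockwise gives 090° — the wind blows toward the east.

090°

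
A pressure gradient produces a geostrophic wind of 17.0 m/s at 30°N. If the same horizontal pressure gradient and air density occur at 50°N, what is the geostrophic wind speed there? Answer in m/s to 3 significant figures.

11.1 m/s

With the same pressure gradient and density, V_g ∝ 1/f ∝ 1/sin φ.
V₂ = V₁ · sin φ₁ / sin φ₂ = 17.0 × sin 30° / sin 50°
V₂ = 17.0 × 0.5000/0.7660 = 11.1 m/s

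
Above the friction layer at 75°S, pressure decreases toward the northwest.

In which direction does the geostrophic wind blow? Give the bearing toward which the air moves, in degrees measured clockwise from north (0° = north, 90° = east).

The pressure-gradient force points toward the northwest (bearing 315°).
Geostrophic balance: in the Southern Hemisphere the Coriolis force deflects motion to the left, so the geostrophic wind blows 90° to the left of the pressure-gradient force (low pressure on the right).
Rotating 315° by 90° counterclockwise gives 225° — the wind blows toward the southwest.

225°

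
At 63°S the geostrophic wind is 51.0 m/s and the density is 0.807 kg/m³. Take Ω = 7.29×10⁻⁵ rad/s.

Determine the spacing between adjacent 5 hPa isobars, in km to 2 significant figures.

94 km

Coriolis parameter at 63°S:
f = 2Ω sin φ = 2 × 7.29×10⁻⁵ × sin 63° = 1.30×10⁻⁴ s⁻¹
Geostrophic balance rearranged: |∂P/∂n| = f ρ V_g
|∂P/∂n| = 1.30×10⁻⁴ × 0.807 × 51.0 = 5.35×10⁻³ Pa/m
Isobar spacing: Δn = ΔP/|∂P/∂n| = 500 Pa / 5.35×10⁻³ Pa/m = 93516 m ≈ 94 km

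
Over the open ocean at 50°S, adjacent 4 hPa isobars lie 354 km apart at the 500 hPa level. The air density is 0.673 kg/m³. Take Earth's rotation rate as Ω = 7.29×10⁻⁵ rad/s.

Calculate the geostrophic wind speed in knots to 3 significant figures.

29.2 knots

Coriolis parameter at 50°S:
f = 2Ω sin φ = 2 × 7.29×10⁻⁵ × sin 50° = 1.12×10⁻⁴ s⁻¹
Pressure gradient: |∂P/∂n| = 400 Pa / 354000 m = 1.13×10⁻³ Pa/m
Geostrophic balance (pressure-gradient force = Coriolis force):
V_g = (1/(fρ)) |∂P/∂n| = 1.13×10⁻³ / (1.12×10⁻⁴ × 0.673) = 15.0 m/s
Converting: 15.0 m/s × 1.944 = 29.2 knots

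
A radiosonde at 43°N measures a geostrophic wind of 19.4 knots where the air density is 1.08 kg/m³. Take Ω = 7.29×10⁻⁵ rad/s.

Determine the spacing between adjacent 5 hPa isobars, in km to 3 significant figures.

467 km

Coriolis parameter at 43°N:
f = 2Ω sin φ = 2 × 7.29×10⁻⁵ × sin 43° = 9.94×10⁻⁵ s⁻¹
Wind speed in SI: 19.4 knots = 9.98 m/s
Geostrophic balance rearranged: |∂P/∂n| = f ρ V_g
|∂P/∂n| = 9.94×10⁻⁵ × 1.08 × 9.98 = 1.07×10⁻³ Pa/m
Isobar spacing: Δn = ΔP/|∂P/∂n| = 500 Pa / 1.07×10⁻³ Pa/m = 466515 m ≈ 467 km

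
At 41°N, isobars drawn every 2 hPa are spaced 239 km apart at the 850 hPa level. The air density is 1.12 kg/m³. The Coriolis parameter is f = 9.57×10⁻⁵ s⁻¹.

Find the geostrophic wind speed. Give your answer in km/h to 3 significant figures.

Pressure gradient: |∂P/∂n| = 200 Pa / 239000 m = 8.37×10⁻⁴ Pa/m
Geostrophic balance (pressure-gradient force = Coriolis force):
V_g = (1/(fρ)) |∂P/∂n| = 8.37×10⁻⁴ / (9.57×10⁻⁵ × 1.12) = 7.81 m/s
Converting: 7.81 m/s × 3.6 = 28.1 km/h

28.1 km/h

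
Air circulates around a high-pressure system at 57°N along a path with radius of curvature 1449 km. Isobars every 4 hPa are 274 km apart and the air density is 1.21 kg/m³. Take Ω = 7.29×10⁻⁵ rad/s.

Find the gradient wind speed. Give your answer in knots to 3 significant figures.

20.4 knots

Coriolis parameter at 57°N:
f = 2Ω sin φ = 2 × 7.29×10⁻⁵ × sin 57° = 1.22×10⁻⁴ s⁻¹
Pressure gradient: |∂P/∂n| = 400 Pa / 274000 m = 1.46×10⁻³ Pa/m
Geostrophic speed: V_g = |∂P/∂n|/(fρ) = 1.46×10⁻³/(1.22×10⁻⁴ × 1.21) = 9.87 m/s
Around a high, pressure-gradient force acts outward with centrifugal, so Coriolis balances both:
fV = (1/ρ)|∂P/∂n| + V²/R  →  V² − fR·V + fR·V_g = 0
With fR = 1.22×10⁻⁴ × 1449×10³ m = 177 m/s:
V = [fR − √((fR)² − 4 fR V_g)]/2 = [177 − √(177² − 4×177×9.87)]/2 = 10.5 m/s
Supergeostrophic (V > V_g = 9.87 m/s), as expected around a high.
Converting: 10.5 m/s × 1.944 = 20.4 knots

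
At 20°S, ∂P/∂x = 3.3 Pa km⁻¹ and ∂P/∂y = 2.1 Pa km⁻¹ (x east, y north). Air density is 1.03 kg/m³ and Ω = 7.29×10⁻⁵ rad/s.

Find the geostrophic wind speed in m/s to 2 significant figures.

76 m/s

Coriolis parameter at 20°S:
f = 2Ω sin φ = 2 × 7.29×10⁻⁵ × sin 20° = 4.99×10⁻⁵ s⁻¹
In the Southern Hemisphere f is negative: f = −4.99×10⁻⁵ s⁻¹.
Component geostrophic relations (x east, y north):
u_g = −(1/(fρ)) ∂P/∂y,  v_g = (1/(fρ)) ∂P/∂x
u_g = −(2.1×10⁻³)/(−4.99×10⁻⁵ × 1.03) = 40.9 m/s;  v_g = (3.3×10⁻³)/(−4.99×10⁻⁵ × 1.03) = −64.2 m/s
|V_g| = √(u_g² + v_g²) = 76.2 m/s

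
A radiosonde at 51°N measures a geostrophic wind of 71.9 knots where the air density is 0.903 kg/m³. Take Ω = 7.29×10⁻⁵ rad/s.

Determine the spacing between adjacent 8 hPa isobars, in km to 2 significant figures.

Coriolis parameter at 51°N:
f = 2Ω sin φ = 2 × 7.29×10⁻⁵ × sin 51° = 1.13×10⁻⁴ s⁻¹
Wind speed in SI: 71.9 knots = 37.0 m/s
Geostrophic balance rearranged: |∂P/∂n| = f ρ V_g
|∂P/∂n| = 1.13×10⁻⁴ × 0.903 × 37.0 = 3.78×10⁻³ Pa/m
Isobar spacing: Δn = ΔP/|∂P/∂n| = 800 Pa / 3.78×10⁻³ Pa/m = 211385 m ≈ 210 km

210 km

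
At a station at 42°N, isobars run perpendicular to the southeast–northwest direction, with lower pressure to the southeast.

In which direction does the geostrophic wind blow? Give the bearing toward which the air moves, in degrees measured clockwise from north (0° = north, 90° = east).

225°

The pressure-gradient force points toward the southeast (bearing 135°).
Geostrophic balance: in the Northern Hemisphere the Coriolis force deflects motion to the right, so the geostrophic wind blows 90° to the right of the pressure-gradient force (low pressure on the left).
Rotating 135° by 90° clockwise gives 225° — the wind blows toward the southwest.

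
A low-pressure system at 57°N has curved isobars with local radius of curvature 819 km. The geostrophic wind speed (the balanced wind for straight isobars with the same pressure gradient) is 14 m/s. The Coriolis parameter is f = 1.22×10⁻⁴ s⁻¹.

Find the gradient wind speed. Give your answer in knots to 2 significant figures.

Around a low, centrifugal force acts outward with Coriolis, so pressure-gradient force balances both:
(1/ρ)|∂P/∂n| = fV + V²/R  →  V² + fR·V − fR·V_g = 0
With fR = 1.22×10⁻⁴ × 819×10³ m = 99.9 m/s:
V = [−fR + √((fR)² + 4 fR V_g)]/2 = [−99.9 + √(99.9² + 4×99.9×14)]/2 = 12.4 m/s
Subgeostrophic (V < V_g = 14 m/s), as expected around a low.
Converting: 12.4 m/s × 1.944 = 24 knots

24 knots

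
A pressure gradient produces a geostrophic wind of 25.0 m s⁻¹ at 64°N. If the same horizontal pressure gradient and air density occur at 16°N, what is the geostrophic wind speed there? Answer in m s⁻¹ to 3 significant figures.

With the same pressure gradient and density, V_g ∝ 1/f ∝ 1/sin φ.
V₂ = V₁ · sin φ₁ / sin φ₂ = 25.0 × sin 64° / sin 16°
V₂ = 25.0 × 0.8988/0.2756 = 81.5 m s⁻¹

81.5 m s⁻¹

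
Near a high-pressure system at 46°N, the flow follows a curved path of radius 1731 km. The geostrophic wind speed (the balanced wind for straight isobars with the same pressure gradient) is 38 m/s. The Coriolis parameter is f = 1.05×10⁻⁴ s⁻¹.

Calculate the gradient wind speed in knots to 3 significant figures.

105 knots

Around a high, pressure-gradient force acts outward with centrifugal, so Coriolis balances both:
fV = (1/ρ)|∂P/∂n| + V²/R  →  V² − fR·V + fR·V_g = 0
With fR = 1.05×10⁻⁴ × 1731×10³ m = 182 m/s:
V = [fR − √((fR)² − 4 fR V_g)]/2 = [182 − √(182² − 4×182×38)]/2 = 54.1 m/s
Supergeostrophic (V > V_g = 38 m/s), as expected around a high.
Converting: 54.1 m/s × 1.944 = 105 knots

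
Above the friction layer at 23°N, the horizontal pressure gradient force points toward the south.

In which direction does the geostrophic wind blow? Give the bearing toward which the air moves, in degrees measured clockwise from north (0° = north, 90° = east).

270°

The pressure-gradient force points toward the south (bearing 180°).
Geostrophic balance: in the Northern Hemisphere the Coriolis force deflects motion to the right, so the geostrophic wind blows 90° to the right of the pressure-gradient force (low pressure on the left).
Rotating 180° by 90° clockwise gives 270° — the wind blows toward the west.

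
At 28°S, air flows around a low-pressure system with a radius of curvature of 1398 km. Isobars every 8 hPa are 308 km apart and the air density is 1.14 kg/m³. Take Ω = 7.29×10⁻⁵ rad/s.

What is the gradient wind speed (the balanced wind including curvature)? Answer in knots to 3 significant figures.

Coriolis parameter at 28°S:
f = 2Ω sin φ = 2 × 7.29×10⁻⁵ × sin 28° = 6.84×10⁻⁵ s⁻¹
Pressure gradient: |∂P/∂n| = 800 Pa / 308000 m = 2.60×10⁻³ Pa/m
Geostrophic speed: V_g = |∂P/∂n|/(fρ) = 2.60×10⁻³/(6.84×10⁻⁵ × 1.14) = 33.3 m/s
Around a low, centrifugal force acts outward with Coriolis, so pressure-gradient force balances both:
(1/ρ)|∂P/∂n| = fV + V²/R  →  V² + fR·V − fR·V_g = 0
With fR = 6.84×10⁻⁵ × 1398×10³ m = 95.7 m/s:
V = [−fR + √((fR)² + 4 fR V_g)]/2 = [−95.7 + √(95.7² + 4×95.7×33.3)]/2 = 26.1 m/s
Subgeostrophic (V < V_g = 33.3 m/s), as expected around a low.
Converting: 26.1 m/s × 1.944 = 50.8 knots

50.8 knots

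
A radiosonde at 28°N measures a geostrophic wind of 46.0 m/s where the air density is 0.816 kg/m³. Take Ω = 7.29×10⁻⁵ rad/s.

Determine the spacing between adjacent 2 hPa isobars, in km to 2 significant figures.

Coriolis parameter at 28°N:
f = 2Ω sin φ = 2 × 7.29×10⁻⁵ × sin 28° = 6.84×10⁻⁵ s⁻¹
Geostrophic balance rearranged: |∂P/∂n| = f ρ V_g
|∂P/∂n| = 6.84×10⁻⁵ × 0.816 × 46.0 = 2.57×10⁻³ Pa/m
Isobar spacing: Δn = ΔP/|∂P/∂n| = 200 Pa / 2.57×10⁻³ Pa/m = 77842 m ≈ 78 km

78 km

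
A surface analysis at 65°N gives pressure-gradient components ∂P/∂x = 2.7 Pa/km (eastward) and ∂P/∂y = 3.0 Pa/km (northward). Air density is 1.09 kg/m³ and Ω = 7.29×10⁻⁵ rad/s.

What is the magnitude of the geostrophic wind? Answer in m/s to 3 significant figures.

Coriolis parameter at 65°N:
f = 2Ω sin φ = 2 × 7.29×10⁻⁵ × sin 65° = 1.32×10⁻⁴ s⁻¹
Component geostrophic relations (x east, y north):
u_g = −(1/(fρ)) ∂P/∂y,  v_g = (1/(fρ)) ∂P/∂x
u_g = −(3.0×10⁻³)/(1.32×10⁻⁴ × 1.09) = −20.8 m/s;  v_g = (2.7×10⁻³)/(1.32×10⁻⁴ × 1.09) = 18.7 m/s
|V_g| = √(u_g² + v_g²) = 28.0 m/s

28.0 m/s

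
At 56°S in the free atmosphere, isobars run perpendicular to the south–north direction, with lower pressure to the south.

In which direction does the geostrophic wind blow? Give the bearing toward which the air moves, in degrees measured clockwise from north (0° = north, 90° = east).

The pressure-gradient force points toward the south (bearing 180°).
Geostrophic balance: in the Southern Hemisphere the Coriolis force deflects motion to the left, so the geostrophic wind blows 90° to the left of the pressure-gradient force (low pressure on the right).
Rotating 180° by 90° counterclockwise gives 090° — the wind blows toward the east.

090°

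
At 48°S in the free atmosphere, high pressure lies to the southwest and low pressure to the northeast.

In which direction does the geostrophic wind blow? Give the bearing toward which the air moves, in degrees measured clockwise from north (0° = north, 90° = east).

The pressure-gradient force points toward the northeast (bearing 045°).
Geostrophic balance: in the Southern Hemisphere the Coriolis force deflects motion to the left, so the geostrophic wind blows 90° to the left of the pressure-gradient force (low pressure on the right).
Rotating 045° by 90° counterclockwise gives 315° — the wind blows toward the northwest.

315°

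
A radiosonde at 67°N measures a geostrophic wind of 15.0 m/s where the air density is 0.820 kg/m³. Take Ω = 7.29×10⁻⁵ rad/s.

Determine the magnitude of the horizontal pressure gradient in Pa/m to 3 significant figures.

1.65×10⁻³ Pa/m

Coriolis parameter at 67°N:
f = 2Ω sin φ = 2 × 7.29×10⁻⁵ × sin 67° = 1.34×10⁻⁴ s⁻¹
Geostrophic balance rearranged: |∂P/∂n| = f ρ V_g
|∂P/∂n| = 1.34×10⁻⁴ × 0.820 × 15.0 = 1.65×10⁻³ Pa/m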